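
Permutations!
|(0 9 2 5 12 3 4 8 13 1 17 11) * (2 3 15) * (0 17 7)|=8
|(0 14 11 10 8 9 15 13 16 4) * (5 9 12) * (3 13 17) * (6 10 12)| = |(0 14 11 12 5 9 15 17 3 13 16 4)(6 10 8)| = 12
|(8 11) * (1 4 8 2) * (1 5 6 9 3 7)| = |(1 4 8 11 2 5 6 9 3 7)| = 10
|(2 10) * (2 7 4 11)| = 5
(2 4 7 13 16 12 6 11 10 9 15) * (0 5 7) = (0 5 7 13 16 12 6 11 10 9 15 2 4) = [5, 1, 4, 3, 0, 7, 11, 13, 8, 15, 9, 10, 6, 16, 14, 2, 12]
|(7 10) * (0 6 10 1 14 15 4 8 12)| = 10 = |(0 6 10 7 1 14 15 4 8 12)|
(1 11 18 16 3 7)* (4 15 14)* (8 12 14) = (1 11 18 16 3 7)(4 15 8 12 14) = [0, 11, 2, 7, 15, 5, 6, 1, 12, 9, 10, 18, 14, 13, 4, 8, 3, 17, 16]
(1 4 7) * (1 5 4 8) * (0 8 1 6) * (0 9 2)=(0 8 6 9 2)(4 7 5)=[8, 1, 0, 3, 7, 4, 9, 5, 6, 2]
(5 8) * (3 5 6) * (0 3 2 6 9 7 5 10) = (0 3 10)(2 6)(5 8 9 7) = [3, 1, 6, 10, 4, 8, 2, 5, 9, 7, 0]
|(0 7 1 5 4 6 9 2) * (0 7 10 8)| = 21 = |(0 10 8)(1 5 4 6 9 2 7)|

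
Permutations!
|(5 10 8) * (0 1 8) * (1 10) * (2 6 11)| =|(0 10)(1 8 5)(2 6 11)| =6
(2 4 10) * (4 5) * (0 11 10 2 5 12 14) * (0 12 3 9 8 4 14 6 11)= (2 3 9 8 4)(5 14 12 6 11 10)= [0, 1, 3, 9, 2, 14, 11, 7, 4, 8, 5, 10, 6, 13, 12]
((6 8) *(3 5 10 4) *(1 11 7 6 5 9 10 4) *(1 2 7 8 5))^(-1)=((1 11 8)(2 7 6 5 4 3 9 10))^(-1)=(1 8 11)(2 10 9 3 4 5 6 7)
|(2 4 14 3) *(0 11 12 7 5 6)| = |(0 11 12 7 5 6)(2 4 14 3)| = 12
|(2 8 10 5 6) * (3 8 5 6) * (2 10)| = 4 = |(2 5 3 8)(6 10)|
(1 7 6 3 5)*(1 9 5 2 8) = (1 7 6 3 2 8)(5 9) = [0, 7, 8, 2, 4, 9, 3, 6, 1, 5]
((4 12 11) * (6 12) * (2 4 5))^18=((2 4 6 12 11 5))^18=(12)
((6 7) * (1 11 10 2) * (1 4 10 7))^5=((1 11 7 6)(2 4 10))^5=(1 11 7 6)(2 10 4)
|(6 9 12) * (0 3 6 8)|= 6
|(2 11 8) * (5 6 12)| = |(2 11 8)(5 6 12)| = 3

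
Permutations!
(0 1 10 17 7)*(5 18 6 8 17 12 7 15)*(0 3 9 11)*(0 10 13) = (0 1 13)(3 9 11 10 12 7)(5 18 6 8 17 15) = [1, 13, 2, 9, 4, 18, 8, 3, 17, 11, 12, 10, 7, 0, 14, 5, 16, 15, 6]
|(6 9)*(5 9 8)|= |(5 9 6 8)|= 4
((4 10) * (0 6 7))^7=(0 6 7)(4 10)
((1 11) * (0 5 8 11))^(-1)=(0 1 11 8 5)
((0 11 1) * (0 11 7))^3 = (0 7)(1 11)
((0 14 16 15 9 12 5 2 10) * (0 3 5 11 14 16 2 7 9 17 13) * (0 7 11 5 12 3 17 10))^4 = (0 17 3 14 15 7 5)(2 10 9 11 16 13 12)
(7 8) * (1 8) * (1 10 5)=(1 8 7 10 5)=[0, 8, 2, 3, 4, 1, 6, 10, 7, 9, 5]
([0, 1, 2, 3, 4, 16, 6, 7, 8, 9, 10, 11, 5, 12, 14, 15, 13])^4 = (16)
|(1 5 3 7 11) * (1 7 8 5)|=|(3 8 5)(7 11)|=6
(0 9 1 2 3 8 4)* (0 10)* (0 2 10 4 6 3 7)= (0 9 1 10 2 7)(3 8 6)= [9, 10, 7, 8, 4, 5, 3, 0, 6, 1, 2]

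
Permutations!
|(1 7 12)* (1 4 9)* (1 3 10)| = |(1 7 12 4 9 3 10)| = 7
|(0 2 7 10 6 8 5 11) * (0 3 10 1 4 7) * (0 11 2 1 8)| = |(0 1 4 7 8 5 2 11 3 10 6)| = 11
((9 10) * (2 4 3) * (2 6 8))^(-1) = ((2 4 3 6 8)(9 10))^(-1) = (2 8 6 3 4)(9 10)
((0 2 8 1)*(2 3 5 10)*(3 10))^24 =(0 1 8 2 10)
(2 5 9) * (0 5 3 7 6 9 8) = (0 5 8)(2 3 7 6 9) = [5, 1, 3, 7, 4, 8, 9, 6, 0, 2]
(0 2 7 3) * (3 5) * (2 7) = [7, 1, 2, 0, 4, 3, 6, 5] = (0 7 5 3)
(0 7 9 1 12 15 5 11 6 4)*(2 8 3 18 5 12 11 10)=(0 7 9 1 11 6 4)(2 8 3 18 5 10)(12 15)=[7, 11, 8, 18, 0, 10, 4, 9, 3, 1, 2, 6, 15, 13, 14, 12, 16, 17, 5]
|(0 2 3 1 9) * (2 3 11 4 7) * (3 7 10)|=|(0 7 2 11 4 10 3 1 9)|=9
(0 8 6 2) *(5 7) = [8, 1, 0, 3, 4, 7, 2, 5, 6] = (0 8 6 2)(5 7)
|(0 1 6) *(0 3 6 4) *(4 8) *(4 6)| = 6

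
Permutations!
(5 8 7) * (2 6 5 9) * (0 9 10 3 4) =[9, 1, 6, 4, 0, 8, 5, 10, 7, 2, 3] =(0 9 2 6 5 8 7 10 3 4)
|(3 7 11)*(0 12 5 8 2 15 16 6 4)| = |(0 12 5 8 2 15 16 6 4)(3 7 11)| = 9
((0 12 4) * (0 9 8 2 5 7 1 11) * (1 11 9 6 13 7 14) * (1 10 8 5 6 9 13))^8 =((0 12 4 9 5 14 10 8 2 6 1 13 7 11))^8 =(0 2 4 1 5 7 10)(6 9 13 14 11 8 12)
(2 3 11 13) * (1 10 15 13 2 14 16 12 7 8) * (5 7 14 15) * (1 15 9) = (1 10 5 7 8 15 13 9)(2 3 11)(12 14 16) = [0, 10, 3, 11, 4, 7, 6, 8, 15, 1, 5, 2, 14, 9, 16, 13, 12]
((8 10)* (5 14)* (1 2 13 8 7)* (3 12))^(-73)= ((1 2 13 8 10 7)(3 12)(5 14))^(-73)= (1 7 10 8 13 2)(3 12)(5 14)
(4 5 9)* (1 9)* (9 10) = [0, 10, 2, 3, 5, 1, 6, 7, 8, 4, 9] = (1 10 9 4 5)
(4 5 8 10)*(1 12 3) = (1 12 3)(4 5 8 10) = [0, 12, 2, 1, 5, 8, 6, 7, 10, 9, 4, 11, 3]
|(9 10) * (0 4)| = 2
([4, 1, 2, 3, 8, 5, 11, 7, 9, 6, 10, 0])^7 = (0 4 8 9 6 11)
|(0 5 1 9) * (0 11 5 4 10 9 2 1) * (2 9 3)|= 9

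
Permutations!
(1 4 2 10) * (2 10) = [0, 4, 2, 3, 10, 5, 6, 7, 8, 9, 1] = (1 4 10)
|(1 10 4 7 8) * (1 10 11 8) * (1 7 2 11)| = 5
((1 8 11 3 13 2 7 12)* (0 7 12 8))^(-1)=(0 1 12 2 13 3 11 8 7)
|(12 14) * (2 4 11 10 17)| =|(2 4 11 10 17)(12 14)| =10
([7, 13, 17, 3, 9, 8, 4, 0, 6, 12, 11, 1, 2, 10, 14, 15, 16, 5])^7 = (0 7)(1 11 10 13)(2 12 9 4 6 8 5 17)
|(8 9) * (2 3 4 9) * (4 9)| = 4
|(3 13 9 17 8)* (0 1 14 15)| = 20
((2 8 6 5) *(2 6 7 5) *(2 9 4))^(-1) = (2 4 9 6 5 7 8)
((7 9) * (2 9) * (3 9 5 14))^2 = (2 14 9)(3 7 5)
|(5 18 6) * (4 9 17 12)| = 12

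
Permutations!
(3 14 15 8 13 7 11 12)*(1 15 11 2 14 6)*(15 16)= (1 16 15 8 13 7 2 14 11 12 3 6)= [0, 16, 14, 6, 4, 5, 1, 2, 13, 9, 10, 12, 3, 7, 11, 8, 15]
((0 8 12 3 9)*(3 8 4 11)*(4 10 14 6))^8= (14)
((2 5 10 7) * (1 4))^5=(1 4)(2 5 10 7)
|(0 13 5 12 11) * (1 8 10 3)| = |(0 13 5 12 11)(1 8 10 3)| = 20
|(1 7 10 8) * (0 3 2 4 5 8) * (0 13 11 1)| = |(0 3 2 4 5 8)(1 7 10 13 11)| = 30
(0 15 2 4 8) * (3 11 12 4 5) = [15, 1, 5, 11, 8, 3, 6, 7, 0, 9, 10, 12, 4, 13, 14, 2] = (0 15 2 5 3 11 12 4 8)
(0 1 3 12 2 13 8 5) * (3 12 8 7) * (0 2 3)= [1, 12, 13, 8, 4, 2, 6, 0, 5, 9, 10, 11, 3, 7]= (0 1 12 3 8 5 2 13 7)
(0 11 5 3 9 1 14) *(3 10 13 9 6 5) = (0 11 3 6 5 10 13 9 1 14) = [11, 14, 2, 6, 4, 10, 5, 7, 8, 1, 13, 3, 12, 9, 0]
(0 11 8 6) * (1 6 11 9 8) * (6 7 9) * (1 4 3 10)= (0 6)(1 7 9 8 11 4 3 10)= [6, 7, 2, 10, 3, 5, 0, 9, 11, 8, 1, 4]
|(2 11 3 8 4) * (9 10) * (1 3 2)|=|(1 3 8 4)(2 11)(9 10)|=4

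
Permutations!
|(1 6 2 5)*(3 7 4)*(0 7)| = |(0 7 4 3)(1 6 2 5)| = 4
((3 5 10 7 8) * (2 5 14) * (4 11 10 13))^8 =((2 5 13 4 11 10 7 8 3 14))^8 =(2 3 7 11 13)(4 5 14 8 10)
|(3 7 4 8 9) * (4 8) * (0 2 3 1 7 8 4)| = 8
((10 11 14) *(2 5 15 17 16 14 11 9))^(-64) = (17)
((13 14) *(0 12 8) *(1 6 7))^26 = (14)(0 8 12)(1 7 6)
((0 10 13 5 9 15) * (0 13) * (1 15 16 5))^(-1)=((0 10)(1 15 13)(5 9 16))^(-1)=(0 10)(1 13 15)(5 16 9)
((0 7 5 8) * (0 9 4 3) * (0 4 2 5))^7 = (0 7)(2 9 8 5)(3 4) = ((0 7)(2 5 8 9)(3 4))^7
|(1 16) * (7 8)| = 2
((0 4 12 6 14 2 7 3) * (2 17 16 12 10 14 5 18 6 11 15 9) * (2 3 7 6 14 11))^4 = ((0 4 10 11 15 9 3)(2 6 5 18 14 17 16 12))^4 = (0 15 4 9 10 3 11)(2 14)(5 16)(6 17)(12 18)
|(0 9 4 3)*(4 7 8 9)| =3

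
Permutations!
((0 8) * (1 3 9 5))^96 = ((0 8)(1 3 9 5))^96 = (9)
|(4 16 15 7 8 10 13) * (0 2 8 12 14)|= 11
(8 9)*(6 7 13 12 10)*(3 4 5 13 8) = (3 4 5 13 12 10 6 7 8 9) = [0, 1, 2, 4, 5, 13, 7, 8, 9, 3, 6, 11, 10, 12]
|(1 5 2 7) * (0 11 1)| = 6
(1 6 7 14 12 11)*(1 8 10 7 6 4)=[0, 4, 2, 3, 1, 5, 6, 14, 10, 9, 7, 8, 11, 13, 12]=(1 4)(7 14 12 11 8 10)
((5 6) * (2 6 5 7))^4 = ((2 6 7))^4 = (2 6 7)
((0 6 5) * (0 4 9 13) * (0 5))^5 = ((0 6)(4 9 13 5))^5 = (0 6)(4 9 13 5)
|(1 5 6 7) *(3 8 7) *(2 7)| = |(1 5 6 3 8 2 7)| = 7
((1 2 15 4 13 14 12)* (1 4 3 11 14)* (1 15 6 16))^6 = (1 6)(2 16)(3 15 13 4 12 14 11)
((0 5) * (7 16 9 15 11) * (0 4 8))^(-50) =((0 5 4 8)(7 16 9 15 11))^(-50) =(16)(0 4)(5 8)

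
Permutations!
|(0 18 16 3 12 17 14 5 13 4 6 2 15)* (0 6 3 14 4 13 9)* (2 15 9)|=28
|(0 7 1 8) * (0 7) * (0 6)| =6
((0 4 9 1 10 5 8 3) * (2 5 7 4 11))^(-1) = ((0 11 2 5 8 3)(1 10 7 4 9))^(-1) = (0 3 8 5 2 11)(1 9 4 7 10)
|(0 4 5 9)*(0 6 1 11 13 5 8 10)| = |(0 4 8 10)(1 11 13 5 9 6)| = 12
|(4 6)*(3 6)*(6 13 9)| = 5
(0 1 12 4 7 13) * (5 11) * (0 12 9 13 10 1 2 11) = [2, 9, 11, 3, 7, 0, 6, 10, 8, 13, 1, 5, 4, 12] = (0 2 11 5)(1 9 13 12 4 7 10)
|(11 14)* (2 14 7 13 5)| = 6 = |(2 14 11 7 13 5)|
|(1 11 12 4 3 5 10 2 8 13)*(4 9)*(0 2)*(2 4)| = 35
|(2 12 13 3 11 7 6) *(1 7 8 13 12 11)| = 8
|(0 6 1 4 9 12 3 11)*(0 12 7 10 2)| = |(0 6 1 4 9 7 10 2)(3 11 12)| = 24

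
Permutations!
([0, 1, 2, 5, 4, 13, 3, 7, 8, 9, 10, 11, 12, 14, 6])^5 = (14)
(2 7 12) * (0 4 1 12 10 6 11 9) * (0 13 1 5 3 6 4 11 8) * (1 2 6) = (0 11 9 13 2 7 10 4 5 3 1 12 6 8) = [11, 12, 7, 1, 5, 3, 8, 10, 0, 13, 4, 9, 6, 2]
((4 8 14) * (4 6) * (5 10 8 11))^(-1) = (4 6 14 8 10 5 11)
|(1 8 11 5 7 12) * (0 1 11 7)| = |(0 1 8 7 12 11 5)| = 7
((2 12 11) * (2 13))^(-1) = (2 13 11 12)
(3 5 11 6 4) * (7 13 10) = (3 5 11 6 4)(7 13 10) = [0, 1, 2, 5, 3, 11, 4, 13, 8, 9, 7, 6, 12, 10]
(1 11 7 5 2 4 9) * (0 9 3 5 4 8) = [9, 11, 8, 5, 3, 2, 6, 4, 0, 1, 10, 7] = (0 9 1 11 7 4 3 5 2 8)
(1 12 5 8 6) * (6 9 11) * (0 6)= (0 6 1 12 5 8 9 11)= [6, 12, 2, 3, 4, 8, 1, 7, 9, 11, 10, 0, 5]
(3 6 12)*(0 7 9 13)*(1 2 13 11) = [7, 2, 13, 6, 4, 5, 12, 9, 8, 11, 10, 1, 3, 0] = (0 7 9 11 1 2 13)(3 6 12)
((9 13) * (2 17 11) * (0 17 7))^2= ((0 17 11 2 7)(9 13))^2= (0 11 7 17 2)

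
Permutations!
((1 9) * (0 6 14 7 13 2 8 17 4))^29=(0 14 13 8 4 6 7 2 17)(1 9)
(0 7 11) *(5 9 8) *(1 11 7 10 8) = (0 10 8 5 9 1 11) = [10, 11, 2, 3, 4, 9, 6, 7, 5, 1, 8, 0]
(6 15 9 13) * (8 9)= (6 15 8 9 13)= [0, 1, 2, 3, 4, 5, 15, 7, 9, 13, 10, 11, 12, 6, 14, 8]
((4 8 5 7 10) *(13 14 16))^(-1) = ((4 8 5 7 10)(13 14 16))^(-1) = (4 10 7 5 8)(13 16 14)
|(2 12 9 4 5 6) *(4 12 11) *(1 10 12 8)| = |(1 10 12 9 8)(2 11 4 5 6)| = 5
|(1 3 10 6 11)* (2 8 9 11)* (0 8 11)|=|(0 8 9)(1 3 10 6 2 11)|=6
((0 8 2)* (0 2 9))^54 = ((0 8 9))^54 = (9)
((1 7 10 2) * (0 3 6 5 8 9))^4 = (10)(0 8 6)(3 9 5)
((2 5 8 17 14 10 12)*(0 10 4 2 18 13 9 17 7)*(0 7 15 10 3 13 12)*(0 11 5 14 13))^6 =(18)(5 8 15 10 11)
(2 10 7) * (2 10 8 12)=[0, 1, 8, 3, 4, 5, 6, 10, 12, 9, 7, 11, 2]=(2 8 12)(7 10)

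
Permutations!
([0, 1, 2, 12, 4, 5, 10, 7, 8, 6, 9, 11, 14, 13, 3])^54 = (14)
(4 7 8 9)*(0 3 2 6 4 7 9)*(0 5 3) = (2 6 4 9 7 8 5 3) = [0, 1, 6, 2, 9, 3, 4, 8, 5, 7]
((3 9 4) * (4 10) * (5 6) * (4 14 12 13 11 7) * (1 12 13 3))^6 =(1 13 3 7 10)(4 14 12 11 9)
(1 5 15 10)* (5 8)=(1 8 5 15 10)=[0, 8, 2, 3, 4, 15, 6, 7, 5, 9, 1, 11, 12, 13, 14, 10]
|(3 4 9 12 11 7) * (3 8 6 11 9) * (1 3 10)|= 4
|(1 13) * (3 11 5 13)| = 5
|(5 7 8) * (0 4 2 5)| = 6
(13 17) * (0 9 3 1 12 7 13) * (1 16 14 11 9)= (0 1 12 7 13 17)(3 16 14 11 9)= [1, 12, 2, 16, 4, 5, 6, 13, 8, 3, 10, 9, 7, 17, 11, 15, 14, 0]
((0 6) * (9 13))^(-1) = ((0 6)(9 13))^(-1) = (0 6)(9 13)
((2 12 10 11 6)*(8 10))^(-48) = (12)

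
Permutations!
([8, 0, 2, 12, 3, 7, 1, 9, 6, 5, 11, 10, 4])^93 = (12)(0 8 6 1)(10 11)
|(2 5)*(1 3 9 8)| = |(1 3 9 8)(2 5)| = 4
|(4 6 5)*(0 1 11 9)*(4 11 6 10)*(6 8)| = |(0 1 8 6 5 11 9)(4 10)| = 14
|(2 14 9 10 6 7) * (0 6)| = |(0 6 7 2 14 9 10)| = 7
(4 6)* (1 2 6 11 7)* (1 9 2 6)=[0, 6, 1, 3, 11, 5, 4, 9, 8, 2, 10, 7]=(1 6 4 11 7 9 2)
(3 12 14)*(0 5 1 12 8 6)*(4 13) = (0 5 1 12 14 3 8 6)(4 13) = [5, 12, 2, 8, 13, 1, 0, 7, 6, 9, 10, 11, 14, 4, 3]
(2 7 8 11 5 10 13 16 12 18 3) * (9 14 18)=[0, 1, 7, 2, 4, 10, 6, 8, 11, 14, 13, 5, 9, 16, 18, 15, 12, 17, 3]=(2 7 8 11 5 10 13 16 12 9 14 18 3)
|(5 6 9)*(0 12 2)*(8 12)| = |(0 8 12 2)(5 6 9)| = 12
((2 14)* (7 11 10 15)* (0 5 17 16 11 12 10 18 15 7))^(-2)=((0 5 17 16 11 18 15)(2 14)(7 12 10))^(-2)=(0 18 16 5 15 11 17)(7 12 10)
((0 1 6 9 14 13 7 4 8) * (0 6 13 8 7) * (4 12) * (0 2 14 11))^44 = (0 11 9 6 8 14 2 13 1)(4 12 7)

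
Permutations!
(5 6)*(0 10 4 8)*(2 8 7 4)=[10, 1, 8, 3, 7, 6, 5, 4, 0, 9, 2]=(0 10 2 8)(4 7)(5 6)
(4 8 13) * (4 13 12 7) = (13)(4 8 12 7) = [0, 1, 2, 3, 8, 5, 6, 4, 12, 9, 10, 11, 7, 13]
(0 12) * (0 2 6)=(0 12 2 6)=[12, 1, 6, 3, 4, 5, 0, 7, 8, 9, 10, 11, 2]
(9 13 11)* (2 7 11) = (2 7 11 9 13) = [0, 1, 7, 3, 4, 5, 6, 11, 8, 13, 10, 9, 12, 2]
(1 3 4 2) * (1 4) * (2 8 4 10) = (1 3)(2 10)(4 8) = [0, 3, 10, 1, 8, 5, 6, 7, 4, 9, 2]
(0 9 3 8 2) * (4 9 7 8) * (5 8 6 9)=(0 7 6 9 3 4 5 8 2)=[7, 1, 0, 4, 5, 8, 9, 6, 2, 3]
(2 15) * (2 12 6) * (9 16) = (2 15 12 6)(9 16) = [0, 1, 15, 3, 4, 5, 2, 7, 8, 16, 10, 11, 6, 13, 14, 12, 9]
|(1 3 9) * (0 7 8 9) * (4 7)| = 7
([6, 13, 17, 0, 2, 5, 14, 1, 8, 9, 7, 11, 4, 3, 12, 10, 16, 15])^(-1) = (0 3 13 1 7 10 15 17 2 4 12 14 6)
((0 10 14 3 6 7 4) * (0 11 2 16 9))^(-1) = (0 9 16 2 11 4 7 6 3 14 10)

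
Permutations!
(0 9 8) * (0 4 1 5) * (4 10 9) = (0 4 1 5)(8 10 9) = [4, 5, 2, 3, 1, 0, 6, 7, 10, 8, 9]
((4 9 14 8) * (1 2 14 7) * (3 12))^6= ((1 2 14 8 4 9 7)(3 12))^6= (1 7 9 4 8 14 2)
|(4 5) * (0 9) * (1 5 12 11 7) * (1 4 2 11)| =14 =|(0 9)(1 5 2 11 7 4 12)|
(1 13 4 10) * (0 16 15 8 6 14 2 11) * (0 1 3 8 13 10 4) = (0 16 15 13)(1 10 3 8 6 14 2 11) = [16, 10, 11, 8, 4, 5, 14, 7, 6, 9, 3, 1, 12, 0, 2, 13, 15]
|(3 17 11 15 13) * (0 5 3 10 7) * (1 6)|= |(0 5 3 17 11 15 13 10 7)(1 6)|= 18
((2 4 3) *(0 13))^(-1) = ((0 13)(2 4 3))^(-1) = (0 13)(2 3 4)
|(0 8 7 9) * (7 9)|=3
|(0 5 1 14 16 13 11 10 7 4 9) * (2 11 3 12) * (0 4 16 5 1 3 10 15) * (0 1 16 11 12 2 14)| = 40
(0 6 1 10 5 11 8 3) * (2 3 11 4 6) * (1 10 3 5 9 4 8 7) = (0 2 5 8 11 7 1 3)(4 6 10 9) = [2, 3, 5, 0, 6, 8, 10, 1, 11, 4, 9, 7]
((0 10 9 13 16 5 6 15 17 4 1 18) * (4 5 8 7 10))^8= ((0 4 1 18)(5 6 15 17)(7 10 9 13 16 8))^8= (18)(7 9 16)(8 10 13)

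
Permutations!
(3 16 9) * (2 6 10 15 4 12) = (2 6 10 15 4 12)(3 16 9) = [0, 1, 6, 16, 12, 5, 10, 7, 8, 3, 15, 11, 2, 13, 14, 4, 9]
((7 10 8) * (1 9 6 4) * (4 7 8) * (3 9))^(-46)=((1 3 9 6 7 10 4))^(-46)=(1 6 4 9 10 3 7)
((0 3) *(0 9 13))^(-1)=(0 13 9 3)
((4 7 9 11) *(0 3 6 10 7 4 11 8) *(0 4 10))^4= ((11)(0 3 6)(4 10 7 9 8))^4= (11)(0 3 6)(4 8 9 7 10)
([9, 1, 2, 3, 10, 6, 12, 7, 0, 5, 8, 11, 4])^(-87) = [9, 1, 2, 3, 10, 6, 12, 7, 0, 5, 8, 11, 4]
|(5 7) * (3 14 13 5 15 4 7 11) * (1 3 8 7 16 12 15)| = |(1 3 14 13 5 11 8 7)(4 16 12 15)| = 8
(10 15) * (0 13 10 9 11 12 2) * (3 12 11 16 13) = (0 3 12 2)(9 16 13 10 15) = [3, 1, 0, 12, 4, 5, 6, 7, 8, 16, 15, 11, 2, 10, 14, 9, 13]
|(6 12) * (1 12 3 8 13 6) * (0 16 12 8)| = 8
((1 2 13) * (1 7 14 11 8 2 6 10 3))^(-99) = ((1 6 10 3)(2 13 7 14 11 8))^(-99) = (1 6 10 3)(2 14)(7 8)(11 13)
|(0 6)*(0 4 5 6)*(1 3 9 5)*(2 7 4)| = 8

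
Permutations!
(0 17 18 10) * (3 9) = (0 17 18 10)(3 9) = [17, 1, 2, 9, 4, 5, 6, 7, 8, 3, 0, 11, 12, 13, 14, 15, 16, 18, 10]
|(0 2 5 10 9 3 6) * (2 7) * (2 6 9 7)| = 6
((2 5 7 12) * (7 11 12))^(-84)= ((2 5 11 12))^(-84)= (12)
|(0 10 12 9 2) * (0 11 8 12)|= |(0 10)(2 11 8 12 9)|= 10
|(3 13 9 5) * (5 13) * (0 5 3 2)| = 6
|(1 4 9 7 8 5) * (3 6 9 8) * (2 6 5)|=|(1 4 8 2 6 9 7 3 5)|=9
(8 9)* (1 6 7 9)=(1 6 7 9 8)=[0, 6, 2, 3, 4, 5, 7, 9, 1, 8]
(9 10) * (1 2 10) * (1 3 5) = (1 2 10 9 3 5) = [0, 2, 10, 5, 4, 1, 6, 7, 8, 3, 9]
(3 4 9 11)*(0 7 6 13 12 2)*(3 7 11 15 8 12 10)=[11, 1, 0, 4, 9, 5, 13, 6, 12, 15, 3, 7, 2, 10, 14, 8]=(0 11 7 6 13 10 3 4 9 15 8 12 2)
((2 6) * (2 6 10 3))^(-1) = (2 3 10)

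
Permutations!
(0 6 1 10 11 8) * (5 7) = (0 6 1 10 11 8)(5 7) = [6, 10, 2, 3, 4, 7, 1, 5, 0, 9, 11, 8]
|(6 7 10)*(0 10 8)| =|(0 10 6 7 8)| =5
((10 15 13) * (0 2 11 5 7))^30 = (15)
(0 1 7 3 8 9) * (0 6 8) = [1, 7, 2, 0, 4, 5, 8, 3, 9, 6] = (0 1 7 3)(6 8 9)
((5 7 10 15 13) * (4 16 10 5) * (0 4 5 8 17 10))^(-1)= (0 16 4)(5 13 15 10 17 8 7)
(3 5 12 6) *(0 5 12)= (0 5)(3 12 6)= [5, 1, 2, 12, 4, 0, 3, 7, 8, 9, 10, 11, 6]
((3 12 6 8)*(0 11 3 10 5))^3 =((0 11 3 12 6 8 10 5))^3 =(0 12 10 11 6 5 3 8)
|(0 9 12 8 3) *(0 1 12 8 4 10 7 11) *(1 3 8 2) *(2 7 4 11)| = 14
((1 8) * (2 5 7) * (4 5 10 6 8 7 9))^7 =(1 7 2 10 6 8)(4 5 9)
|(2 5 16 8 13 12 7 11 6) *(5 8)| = |(2 8 13 12 7 11 6)(5 16)| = 14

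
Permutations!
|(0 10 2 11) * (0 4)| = |(0 10 2 11 4)| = 5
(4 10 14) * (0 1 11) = (0 1 11)(4 10 14) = [1, 11, 2, 3, 10, 5, 6, 7, 8, 9, 14, 0, 12, 13, 4]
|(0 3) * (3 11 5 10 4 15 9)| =|(0 11 5 10 4 15 9 3)| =8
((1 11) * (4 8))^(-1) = (1 11)(4 8)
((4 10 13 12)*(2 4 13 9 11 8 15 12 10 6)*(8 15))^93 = ((2 4 6)(9 11 15 12 13 10))^93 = (9 12)(10 15)(11 13)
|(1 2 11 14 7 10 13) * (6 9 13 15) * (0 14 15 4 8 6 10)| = 30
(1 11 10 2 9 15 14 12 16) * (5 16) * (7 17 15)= (1 11 10 2 9 7 17 15 14 12 5 16)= [0, 11, 9, 3, 4, 16, 6, 17, 8, 7, 2, 10, 5, 13, 12, 14, 1, 15]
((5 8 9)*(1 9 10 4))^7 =(1 9 5 8 10 4)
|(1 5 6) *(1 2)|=|(1 5 6 2)|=4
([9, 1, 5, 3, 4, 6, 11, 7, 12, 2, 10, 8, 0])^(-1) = (0 12 8 11 6 5 2 9)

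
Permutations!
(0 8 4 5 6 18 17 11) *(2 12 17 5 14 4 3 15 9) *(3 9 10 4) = [8, 1, 12, 15, 14, 6, 18, 7, 9, 2, 4, 0, 17, 13, 3, 10, 16, 11, 5] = (0 8 9 2 12 17 11)(3 15 10 4 14)(5 6 18)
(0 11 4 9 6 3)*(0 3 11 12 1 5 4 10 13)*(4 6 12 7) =(0 7 4 9 12 1 5 6 11 10 13) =[7, 5, 2, 3, 9, 6, 11, 4, 8, 12, 13, 10, 1, 0]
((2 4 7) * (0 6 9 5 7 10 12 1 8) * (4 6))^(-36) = (12)(2 7 5 9 6)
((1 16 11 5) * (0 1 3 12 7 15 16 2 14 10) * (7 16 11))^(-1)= (0 10 14 2 1)(3 5 11 15 7 16 12)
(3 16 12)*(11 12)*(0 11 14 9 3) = (0 11 12)(3 16 14 9) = [11, 1, 2, 16, 4, 5, 6, 7, 8, 3, 10, 12, 0, 13, 9, 15, 14]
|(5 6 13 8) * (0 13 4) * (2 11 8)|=8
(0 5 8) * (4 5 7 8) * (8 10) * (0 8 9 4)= (0 7 10 9 4 5)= [7, 1, 2, 3, 5, 0, 6, 10, 8, 4, 9]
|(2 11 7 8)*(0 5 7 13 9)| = 8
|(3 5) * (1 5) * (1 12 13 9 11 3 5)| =5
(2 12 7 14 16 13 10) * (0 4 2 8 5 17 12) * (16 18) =(0 4 2)(5 17 12 7 14 18 16 13 10 8) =[4, 1, 0, 3, 2, 17, 6, 14, 5, 9, 8, 11, 7, 10, 18, 15, 13, 12, 16]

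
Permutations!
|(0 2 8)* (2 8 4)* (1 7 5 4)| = |(0 8)(1 7 5 4 2)| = 10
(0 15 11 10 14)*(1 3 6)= [15, 3, 2, 6, 4, 5, 1, 7, 8, 9, 14, 10, 12, 13, 0, 11]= (0 15 11 10 14)(1 3 6)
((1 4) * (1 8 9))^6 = ((1 4 8 9))^6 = (1 8)(4 9)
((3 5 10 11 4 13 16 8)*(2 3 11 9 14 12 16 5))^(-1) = (2 3)(4 11 8 16 12 14 9 10 5 13)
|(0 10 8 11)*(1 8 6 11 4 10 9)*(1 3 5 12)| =|(0 9 3 5 12 1 8 4 10 6 11)| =11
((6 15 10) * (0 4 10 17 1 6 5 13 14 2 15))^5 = (0 14 6 13 1 5 17 10 15 4 2)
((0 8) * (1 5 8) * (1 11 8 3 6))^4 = (0 11 8)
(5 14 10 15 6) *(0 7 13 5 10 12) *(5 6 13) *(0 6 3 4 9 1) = (0 7 5 14 12 6 10 15 13 3 4 9 1) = [7, 0, 2, 4, 9, 14, 10, 5, 8, 1, 15, 11, 6, 3, 12, 13]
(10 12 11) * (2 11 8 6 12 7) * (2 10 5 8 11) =(5 8 6 12 11)(7 10) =[0, 1, 2, 3, 4, 8, 12, 10, 6, 9, 7, 5, 11]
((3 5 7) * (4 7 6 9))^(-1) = (3 7 4 9 6 5)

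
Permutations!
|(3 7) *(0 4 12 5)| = 4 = |(0 4 12 5)(3 7)|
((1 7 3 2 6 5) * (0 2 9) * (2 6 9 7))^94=(0 2 5)(1 6 9)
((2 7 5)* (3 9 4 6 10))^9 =((2 7 5)(3 9 4 6 10))^9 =(3 10 6 4 9)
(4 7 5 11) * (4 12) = [0, 1, 2, 3, 7, 11, 6, 5, 8, 9, 10, 12, 4] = (4 7 5 11 12)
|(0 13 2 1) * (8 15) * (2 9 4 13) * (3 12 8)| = 12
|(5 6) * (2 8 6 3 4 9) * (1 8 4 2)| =|(1 8 6 5 3 2 4 9)| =8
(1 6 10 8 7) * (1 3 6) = (3 6 10 8 7) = [0, 1, 2, 6, 4, 5, 10, 3, 7, 9, 8]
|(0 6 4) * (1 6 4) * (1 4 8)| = |(0 8 1 6 4)| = 5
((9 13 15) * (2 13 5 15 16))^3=((2 13 16)(5 15 9))^3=(16)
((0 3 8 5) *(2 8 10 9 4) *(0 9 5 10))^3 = (0 3)(2 5)(4 10)(8 9)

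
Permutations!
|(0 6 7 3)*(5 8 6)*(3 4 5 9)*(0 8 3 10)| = 6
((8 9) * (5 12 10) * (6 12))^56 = (12)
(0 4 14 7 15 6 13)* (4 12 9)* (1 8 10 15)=(0 12 9 4 14 7 1 8 10 15 6 13)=[12, 8, 2, 3, 14, 5, 13, 1, 10, 4, 15, 11, 9, 0, 7, 6]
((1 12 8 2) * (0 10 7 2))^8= ((0 10 7 2 1 12 8))^8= (0 10 7 2 1 12 8)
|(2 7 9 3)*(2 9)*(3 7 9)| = |(2 9 7)| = 3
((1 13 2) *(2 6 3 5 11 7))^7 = ((1 13 6 3 5 11 7 2))^7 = (1 2 7 11 5 3 6 13)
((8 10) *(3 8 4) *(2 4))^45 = ((2 4 3 8 10))^45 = (10)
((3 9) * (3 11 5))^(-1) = (3 5 11 9)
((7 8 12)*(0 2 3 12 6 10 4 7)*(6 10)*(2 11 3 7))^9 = (0 11 3 12)(2 4 10 8 7)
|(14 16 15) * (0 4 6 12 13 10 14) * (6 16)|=|(0 4 16 15)(6 12 13 10 14)|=20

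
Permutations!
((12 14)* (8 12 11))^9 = ((8 12 14 11))^9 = (8 12 14 11)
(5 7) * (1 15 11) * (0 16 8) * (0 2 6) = (0 16 8 2 6)(1 15 11)(5 7) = [16, 15, 6, 3, 4, 7, 0, 5, 2, 9, 10, 1, 12, 13, 14, 11, 8]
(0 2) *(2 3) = [3, 1, 0, 2] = (0 3 2)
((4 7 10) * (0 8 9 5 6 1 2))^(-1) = (0 2 1 6 5 9 8)(4 10 7)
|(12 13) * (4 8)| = |(4 8)(12 13)| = 2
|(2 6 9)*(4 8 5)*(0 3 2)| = 15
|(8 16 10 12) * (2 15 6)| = 12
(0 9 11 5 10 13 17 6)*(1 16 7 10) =(0 9 11 5 1 16 7 10 13 17 6) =[9, 16, 2, 3, 4, 1, 0, 10, 8, 11, 13, 5, 12, 17, 14, 15, 7, 6]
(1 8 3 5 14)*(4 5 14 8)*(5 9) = (1 4 9 5 8 3 14) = [0, 4, 2, 14, 9, 8, 6, 7, 3, 5, 10, 11, 12, 13, 1]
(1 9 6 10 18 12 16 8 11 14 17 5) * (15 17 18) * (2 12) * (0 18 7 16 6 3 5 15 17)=(0 18 2 12 6 10 17 15)(1 9 3 5)(7 16 8 11 14)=[18, 9, 12, 5, 4, 1, 10, 16, 11, 3, 17, 14, 6, 13, 7, 0, 8, 15, 2]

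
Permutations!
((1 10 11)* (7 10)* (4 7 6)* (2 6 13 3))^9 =(13)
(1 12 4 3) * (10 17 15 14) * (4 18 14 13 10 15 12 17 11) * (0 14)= (0 14 15 13 10 11 4 3 1 17 12 18)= [14, 17, 2, 1, 3, 5, 6, 7, 8, 9, 11, 4, 18, 10, 15, 13, 16, 12, 0]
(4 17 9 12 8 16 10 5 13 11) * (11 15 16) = (4 17 9 12 8 11)(5 13 15 16 10) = [0, 1, 2, 3, 17, 13, 6, 7, 11, 12, 5, 4, 8, 15, 14, 16, 10, 9]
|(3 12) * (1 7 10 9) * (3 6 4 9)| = |(1 7 10 3 12 6 4 9)| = 8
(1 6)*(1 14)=[0, 6, 2, 3, 4, 5, 14, 7, 8, 9, 10, 11, 12, 13, 1]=(1 6 14)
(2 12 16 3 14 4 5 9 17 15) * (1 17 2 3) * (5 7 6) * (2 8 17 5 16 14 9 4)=[0, 5, 12, 9, 7, 4, 16, 6, 17, 8, 10, 11, 14, 13, 2, 3, 1, 15]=(1 5 4 7 6 16)(2 12 14)(3 9 8 17 15)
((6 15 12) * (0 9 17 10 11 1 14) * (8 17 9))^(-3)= (0 11 8 1 17 14 10)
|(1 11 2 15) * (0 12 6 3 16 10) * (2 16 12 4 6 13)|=12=|(0 4 6 3 12 13 2 15 1 11 16 10)|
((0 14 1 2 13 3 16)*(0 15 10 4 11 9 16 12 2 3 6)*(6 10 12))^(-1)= (0 6 3 1 14)(2 12 15 16 9 11 4 10 13)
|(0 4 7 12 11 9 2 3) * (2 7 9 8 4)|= |(0 2 3)(4 9 7 12 11 8)|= 6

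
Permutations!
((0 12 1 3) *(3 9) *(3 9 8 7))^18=((0 12 1 8 7 3))^18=(12)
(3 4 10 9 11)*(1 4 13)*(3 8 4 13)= (1 13)(4 10 9 11 8)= [0, 13, 2, 3, 10, 5, 6, 7, 4, 11, 9, 8, 12, 1]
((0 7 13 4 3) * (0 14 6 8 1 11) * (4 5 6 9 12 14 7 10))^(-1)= (0 11 1 8 6 5 13 7 3 4 10)(9 14 12)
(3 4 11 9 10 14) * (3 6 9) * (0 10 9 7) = (0 10 14 6 7)(3 4 11) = [10, 1, 2, 4, 11, 5, 7, 0, 8, 9, 14, 3, 12, 13, 6]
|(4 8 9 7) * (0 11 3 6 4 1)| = |(0 11 3 6 4 8 9 7 1)| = 9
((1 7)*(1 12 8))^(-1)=(1 8 12 7)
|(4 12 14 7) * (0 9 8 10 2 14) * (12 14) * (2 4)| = |(0 9 8 10 4 14 7 2 12)| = 9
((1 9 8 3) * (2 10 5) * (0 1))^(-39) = (10)(0 1 9 8 3)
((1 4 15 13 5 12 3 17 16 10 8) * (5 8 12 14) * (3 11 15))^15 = (1 16 15 4 10 13 3 12 8 17 11)(5 14)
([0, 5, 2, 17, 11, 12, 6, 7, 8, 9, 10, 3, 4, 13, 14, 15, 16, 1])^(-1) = [0, 17, 2, 11, 12, 1, 6, 7, 8, 9, 10, 4, 5, 13, 14, 15, 16, 3]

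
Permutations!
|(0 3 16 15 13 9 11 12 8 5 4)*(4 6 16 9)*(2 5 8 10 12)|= |(0 3 9 11 2 5 6 16 15 13 4)(10 12)|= 22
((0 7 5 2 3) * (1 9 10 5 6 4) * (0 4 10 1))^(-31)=((0 7 6 10 5 2 3 4)(1 9))^(-31)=(0 7 6 10 5 2 3 4)(1 9)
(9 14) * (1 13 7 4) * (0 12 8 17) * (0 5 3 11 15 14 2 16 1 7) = (0 12 8 17 5 3 11 15 14 9 2 16 1 13)(4 7) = [12, 13, 16, 11, 7, 3, 6, 4, 17, 2, 10, 15, 8, 0, 9, 14, 1, 5]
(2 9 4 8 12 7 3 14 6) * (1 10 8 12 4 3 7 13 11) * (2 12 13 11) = (1 10 8 4 13 2 9 3 14 6 12 11) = [0, 10, 9, 14, 13, 5, 12, 7, 4, 3, 8, 1, 11, 2, 6]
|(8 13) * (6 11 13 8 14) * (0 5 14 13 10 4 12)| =8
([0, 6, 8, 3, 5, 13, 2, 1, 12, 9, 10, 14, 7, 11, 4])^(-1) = (1 7 12 8 2 6)(4 14 11 13 5)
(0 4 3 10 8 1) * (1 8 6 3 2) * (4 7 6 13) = (0 7 6 3 10 13 4 2 1) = [7, 0, 1, 10, 2, 5, 3, 6, 8, 9, 13, 11, 12, 4]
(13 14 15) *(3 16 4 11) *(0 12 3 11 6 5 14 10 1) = (0 12 3 16 4 6 5 14 15 13 10 1) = [12, 0, 2, 16, 6, 14, 5, 7, 8, 9, 1, 11, 3, 10, 15, 13, 4]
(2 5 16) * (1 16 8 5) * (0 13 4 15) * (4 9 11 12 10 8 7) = (0 13 9 11 12 10 8 5 7 4 15)(1 16 2) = [13, 16, 1, 3, 15, 7, 6, 4, 5, 11, 8, 12, 10, 9, 14, 0, 2]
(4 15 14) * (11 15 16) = (4 16 11 15 14) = [0, 1, 2, 3, 16, 5, 6, 7, 8, 9, 10, 15, 12, 13, 4, 14, 11]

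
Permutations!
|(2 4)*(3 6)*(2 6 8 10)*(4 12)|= |(2 12 4 6 3 8 10)|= 7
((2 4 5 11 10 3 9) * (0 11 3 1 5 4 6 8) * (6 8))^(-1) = (0 8 2 9 3 5 1 10 11)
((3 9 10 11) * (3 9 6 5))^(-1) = (3 5 6)(9 11 10)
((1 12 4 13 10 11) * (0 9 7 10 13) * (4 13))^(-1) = ((0 9 7 10 11 1 12 13 4))^(-1) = (0 4 13 12 1 11 10 7 9)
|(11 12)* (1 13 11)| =4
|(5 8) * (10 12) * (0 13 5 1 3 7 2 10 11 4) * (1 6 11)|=|(0 13 5 8 6 11 4)(1 3 7 2 10 12)|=42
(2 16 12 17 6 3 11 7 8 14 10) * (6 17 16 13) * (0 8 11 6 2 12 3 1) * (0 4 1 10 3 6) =(17)(0 8 14 3)(1 4)(2 13)(6 10 12 16)(7 11) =[8, 4, 13, 0, 1, 5, 10, 11, 14, 9, 12, 7, 16, 2, 3, 15, 6, 17]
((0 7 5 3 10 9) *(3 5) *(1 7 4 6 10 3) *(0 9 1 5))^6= (0 5 7 1 10 6 4)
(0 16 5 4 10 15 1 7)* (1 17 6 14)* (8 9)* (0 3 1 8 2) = [16, 7, 0, 1, 10, 4, 14, 3, 9, 2, 15, 11, 12, 13, 8, 17, 5, 6] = (0 16 5 4 10 15 17 6 14 8 9 2)(1 7 3)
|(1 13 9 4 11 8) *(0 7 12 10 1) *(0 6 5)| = 12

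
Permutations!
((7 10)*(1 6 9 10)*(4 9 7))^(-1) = ((1 6 7)(4 9 10))^(-1) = (1 7 6)(4 10 9)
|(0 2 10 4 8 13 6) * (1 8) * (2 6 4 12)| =|(0 6)(1 8 13 4)(2 10 12)| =12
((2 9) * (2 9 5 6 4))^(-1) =((9)(2 5 6 4))^(-1) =(9)(2 4 6 5)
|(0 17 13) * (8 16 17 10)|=6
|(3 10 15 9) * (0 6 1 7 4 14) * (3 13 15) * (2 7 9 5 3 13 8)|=45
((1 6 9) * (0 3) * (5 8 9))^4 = (1 9 8 5 6)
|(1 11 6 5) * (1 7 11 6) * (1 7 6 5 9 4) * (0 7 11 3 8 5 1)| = 8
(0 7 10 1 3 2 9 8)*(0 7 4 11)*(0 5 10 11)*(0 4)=[0, 3, 9, 2, 4, 10, 6, 11, 7, 8, 1, 5]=(1 3 2 9 8 7 11 5 10)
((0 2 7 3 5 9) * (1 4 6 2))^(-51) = (0 6 3)(1 2 5)(4 7 9)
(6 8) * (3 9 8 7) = (3 9 8 6 7) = [0, 1, 2, 9, 4, 5, 7, 3, 6, 8]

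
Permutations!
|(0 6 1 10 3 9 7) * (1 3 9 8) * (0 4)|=9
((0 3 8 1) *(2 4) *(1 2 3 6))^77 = (0 1 6)(2 4 3 8) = ((0 6 1)(2 4 3 8))^77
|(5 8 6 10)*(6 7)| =5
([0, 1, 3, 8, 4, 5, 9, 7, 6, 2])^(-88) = [0, 1, 8, 6, 4, 5, 2, 7, 9, 3]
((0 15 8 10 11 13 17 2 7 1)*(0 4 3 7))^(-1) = (0 2 17 13 11 10 8 15)(1 7 3 4)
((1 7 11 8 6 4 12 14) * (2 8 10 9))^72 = (1 8 7 6 11 4 10 12 9 14 2)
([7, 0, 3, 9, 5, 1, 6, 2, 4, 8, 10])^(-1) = (10)(0 1 5 4 8 9 3 2 7)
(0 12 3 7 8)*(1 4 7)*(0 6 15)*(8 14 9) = (0 12 3 1 4 7 14 9 8 6 15) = [12, 4, 2, 1, 7, 5, 15, 14, 6, 8, 10, 11, 3, 13, 9, 0]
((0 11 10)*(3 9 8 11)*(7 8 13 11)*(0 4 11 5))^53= (0 13 3 5 9)(4 10 11)(7 8)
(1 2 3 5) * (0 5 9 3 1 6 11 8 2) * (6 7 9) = (0 5 7 9 3 6 11 8 2 1) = [5, 0, 1, 6, 4, 7, 11, 9, 2, 3, 10, 8]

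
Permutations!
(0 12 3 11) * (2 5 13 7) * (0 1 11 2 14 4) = [12, 11, 5, 2, 0, 13, 6, 14, 8, 9, 10, 1, 3, 7, 4] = (0 12 3 2 5 13 7 14 4)(1 11)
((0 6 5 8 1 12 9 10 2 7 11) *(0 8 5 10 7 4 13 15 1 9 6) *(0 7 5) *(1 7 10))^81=(0 13 8 10 15 9 2 7 5 4 11)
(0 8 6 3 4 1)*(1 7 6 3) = (0 8 3 4 7 6 1) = [8, 0, 2, 4, 7, 5, 1, 6, 3]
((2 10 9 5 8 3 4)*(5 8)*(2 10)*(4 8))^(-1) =((3 8)(4 10 9))^(-1) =(3 8)(4 9 10)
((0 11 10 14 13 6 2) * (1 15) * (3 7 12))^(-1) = ((0 11 10 14 13 6 2)(1 15)(3 7 12))^(-1) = (0 2 6 13 14 10 11)(1 15)(3 12 7)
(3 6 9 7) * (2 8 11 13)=(2 8 11 13)(3 6 9 7)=[0, 1, 8, 6, 4, 5, 9, 3, 11, 7, 10, 13, 12, 2]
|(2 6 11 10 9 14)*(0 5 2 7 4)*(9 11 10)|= |(0 5 2 6 10 11 9 14 7 4)|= 10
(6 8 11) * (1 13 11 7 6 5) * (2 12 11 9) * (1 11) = (1 13 9 2 12)(5 11)(6 8 7) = [0, 13, 12, 3, 4, 11, 8, 6, 7, 2, 10, 5, 1, 9]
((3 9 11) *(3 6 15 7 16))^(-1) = ((3 9 11 6 15 7 16))^(-1) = (3 16 7 15 6 11 9)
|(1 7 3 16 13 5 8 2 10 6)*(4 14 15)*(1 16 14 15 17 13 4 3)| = |(1 7)(2 10 6 16 4 15 3 14 17 13 5 8)| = 12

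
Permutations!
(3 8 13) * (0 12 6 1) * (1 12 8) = (0 8 13 3 1)(6 12) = [8, 0, 2, 1, 4, 5, 12, 7, 13, 9, 10, 11, 6, 3]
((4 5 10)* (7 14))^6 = ((4 5 10)(7 14))^6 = (14)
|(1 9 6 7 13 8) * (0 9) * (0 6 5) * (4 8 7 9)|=|(0 4 8 1 6 9 5)(7 13)|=14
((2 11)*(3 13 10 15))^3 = ((2 11)(3 13 10 15))^3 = (2 11)(3 15 10 13)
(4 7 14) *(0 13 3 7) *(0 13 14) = [14, 1, 2, 7, 13, 5, 6, 0, 8, 9, 10, 11, 12, 3, 4] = (0 14 4 13 3 7)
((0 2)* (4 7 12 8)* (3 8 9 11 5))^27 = (0 2)(3 7 11 8 12 5 4 9)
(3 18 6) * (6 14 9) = (3 18 14 9 6) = [0, 1, 2, 18, 4, 5, 3, 7, 8, 6, 10, 11, 12, 13, 9, 15, 16, 17, 14]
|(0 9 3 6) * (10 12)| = 4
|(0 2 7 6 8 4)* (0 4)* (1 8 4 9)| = |(0 2 7 6 4 9 1 8)| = 8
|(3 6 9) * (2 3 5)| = 5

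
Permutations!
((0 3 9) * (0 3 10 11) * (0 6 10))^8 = (6 11 10)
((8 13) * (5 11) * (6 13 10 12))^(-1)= (5 11)(6 12 10 8 13)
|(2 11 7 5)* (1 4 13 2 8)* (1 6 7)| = |(1 4 13 2 11)(5 8 6 7)| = 20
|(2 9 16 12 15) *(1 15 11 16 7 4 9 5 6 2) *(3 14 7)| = 30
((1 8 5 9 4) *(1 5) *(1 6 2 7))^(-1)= (1 7 2 6 8)(4 9 5)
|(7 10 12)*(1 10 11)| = 5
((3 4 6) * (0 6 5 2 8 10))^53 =(0 2 3 10 5 6 8 4)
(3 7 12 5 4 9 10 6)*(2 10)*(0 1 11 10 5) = [1, 11, 5, 7, 9, 4, 3, 12, 8, 2, 6, 10, 0] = (0 1 11 10 6 3 7 12)(2 5 4 9)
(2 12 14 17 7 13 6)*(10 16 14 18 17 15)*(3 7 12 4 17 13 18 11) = [0, 1, 4, 7, 17, 5, 2, 18, 8, 9, 16, 3, 11, 6, 15, 10, 14, 12, 13] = (2 4 17 12 11 3 7 18 13 6)(10 16 14 15)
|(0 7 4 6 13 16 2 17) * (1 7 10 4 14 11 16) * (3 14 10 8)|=24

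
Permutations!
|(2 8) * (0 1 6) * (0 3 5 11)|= |(0 1 6 3 5 11)(2 8)|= 6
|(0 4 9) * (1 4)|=4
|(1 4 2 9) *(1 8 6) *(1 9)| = 3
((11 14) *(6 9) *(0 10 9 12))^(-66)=((0 10 9 6 12)(11 14))^(-66)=(14)(0 12 6 9 10)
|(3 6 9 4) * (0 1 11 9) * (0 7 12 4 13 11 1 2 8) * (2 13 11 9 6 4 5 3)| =|(0 13 9 11 6 7 12 5 3 4 2 8)| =12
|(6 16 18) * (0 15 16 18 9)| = |(0 15 16 9)(6 18)| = 4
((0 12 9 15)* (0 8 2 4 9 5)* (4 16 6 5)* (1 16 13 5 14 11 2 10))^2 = ((0 12 4 9 15 8 10 1 16 6 14 11 2 13 5))^2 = (0 4 15 10 16 14 2 5 12 9 8 1 6 11 13)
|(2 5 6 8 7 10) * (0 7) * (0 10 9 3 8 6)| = |(0 7 9 3 8 10 2 5)| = 8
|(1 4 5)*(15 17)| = 6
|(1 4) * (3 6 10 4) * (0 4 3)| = 3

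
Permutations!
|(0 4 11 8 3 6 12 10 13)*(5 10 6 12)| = 10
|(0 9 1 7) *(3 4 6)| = |(0 9 1 7)(3 4 6)| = 12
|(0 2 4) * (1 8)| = |(0 2 4)(1 8)| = 6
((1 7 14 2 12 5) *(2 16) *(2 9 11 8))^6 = (1 8 14 12 9)(2 16 5 11 7)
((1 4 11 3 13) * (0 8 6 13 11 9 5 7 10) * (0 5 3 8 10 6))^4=(0 6 9)(1 11 5)(3 10 13)(4 8 7)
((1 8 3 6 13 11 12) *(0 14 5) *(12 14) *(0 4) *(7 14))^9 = (0 14 13 8)(1 4 7 6)(3 12 5 11)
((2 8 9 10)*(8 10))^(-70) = ((2 10)(8 9))^(-70) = (10)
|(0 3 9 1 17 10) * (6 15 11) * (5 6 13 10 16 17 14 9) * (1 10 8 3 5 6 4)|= |(0 5 4 1 14 9 10)(3 6 15 11 13 8)(16 17)|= 42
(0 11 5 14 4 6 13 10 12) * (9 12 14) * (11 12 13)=(0 12)(4 6 11 5 9 13 10 14)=[12, 1, 2, 3, 6, 9, 11, 7, 8, 13, 14, 5, 0, 10, 4]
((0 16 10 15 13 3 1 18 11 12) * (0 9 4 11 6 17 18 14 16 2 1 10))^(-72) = ((0 2 1 14 16)(3 10 15 13)(4 11 12 9)(6 17 18))^(-72) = (18)(0 14 2 16 1)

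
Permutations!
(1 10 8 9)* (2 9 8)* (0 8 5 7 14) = [8, 10, 9, 3, 4, 7, 6, 14, 5, 1, 2, 11, 12, 13, 0] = (0 8 5 7 14)(1 10 2 9)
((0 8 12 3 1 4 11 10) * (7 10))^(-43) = ((0 8 12 3 1 4 11 7 10))^(-43) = (0 12 1 11 10 8 3 4 7)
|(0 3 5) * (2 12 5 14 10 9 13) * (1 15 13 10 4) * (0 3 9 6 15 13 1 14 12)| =|(0 9 10 6 15 1 13 2)(3 12 5)(4 14)| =24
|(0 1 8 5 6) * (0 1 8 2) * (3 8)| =|(0 3 8 5 6 1 2)| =7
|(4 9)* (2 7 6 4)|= 5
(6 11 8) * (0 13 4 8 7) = (0 13 4 8 6 11 7) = [13, 1, 2, 3, 8, 5, 11, 0, 6, 9, 10, 7, 12, 4]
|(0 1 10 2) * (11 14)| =4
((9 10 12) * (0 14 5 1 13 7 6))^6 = (0 6 7 13 1 5 14)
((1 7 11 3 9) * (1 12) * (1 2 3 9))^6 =(1 3 2 12 9 11 7)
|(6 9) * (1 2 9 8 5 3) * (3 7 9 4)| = |(1 2 4 3)(5 7 9 6 8)| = 20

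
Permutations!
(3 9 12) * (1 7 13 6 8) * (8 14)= (1 7 13 6 14 8)(3 9 12)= [0, 7, 2, 9, 4, 5, 14, 13, 1, 12, 10, 11, 3, 6, 8]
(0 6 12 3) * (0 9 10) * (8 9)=[6, 1, 2, 8, 4, 5, 12, 7, 9, 10, 0, 11, 3]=(0 6 12 3 8 9 10)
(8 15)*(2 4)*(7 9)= (2 4)(7 9)(8 15)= [0, 1, 4, 3, 2, 5, 6, 9, 15, 7, 10, 11, 12, 13, 14, 8]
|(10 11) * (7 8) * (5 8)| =6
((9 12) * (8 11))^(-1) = ((8 11)(9 12))^(-1) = (8 11)(9 12)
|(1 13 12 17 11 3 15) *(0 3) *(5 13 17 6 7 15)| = 11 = |(0 3 5 13 12 6 7 15 1 17 11)|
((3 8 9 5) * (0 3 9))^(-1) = ((0 3 8)(5 9))^(-1) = (0 8 3)(5 9)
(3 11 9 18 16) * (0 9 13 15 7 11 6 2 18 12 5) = (0 9 12 5)(2 18 16 3 6)(7 11 13 15) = [9, 1, 18, 6, 4, 0, 2, 11, 8, 12, 10, 13, 5, 15, 14, 7, 3, 17, 16]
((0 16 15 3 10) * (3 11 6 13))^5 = ((0 16 15 11 6 13 3 10))^5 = (0 13 15 10 6 16 3 11)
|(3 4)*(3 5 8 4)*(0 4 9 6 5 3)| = 12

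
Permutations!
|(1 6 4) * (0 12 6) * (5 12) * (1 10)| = 7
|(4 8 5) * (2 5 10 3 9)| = 7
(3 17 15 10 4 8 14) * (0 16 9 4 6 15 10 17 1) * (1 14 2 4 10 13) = (0 16 9 10 6 15 17 13 1)(2 4 8)(3 14) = [16, 0, 4, 14, 8, 5, 15, 7, 2, 10, 6, 11, 12, 1, 3, 17, 9, 13]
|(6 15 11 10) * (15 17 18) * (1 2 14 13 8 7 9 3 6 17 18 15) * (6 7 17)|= |(1 2 14 13 8 17 15 11 10 6 18)(3 7 9)|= 33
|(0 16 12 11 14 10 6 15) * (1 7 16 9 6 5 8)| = |(0 9 6 15)(1 7 16 12 11 14 10 5 8)| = 36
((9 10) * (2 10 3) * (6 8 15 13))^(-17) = ((2 10 9 3)(6 8 15 13))^(-17) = (2 3 9 10)(6 13 15 8)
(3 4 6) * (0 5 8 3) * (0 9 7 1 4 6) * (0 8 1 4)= (0 5 1)(3 6 9 7 4 8)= [5, 0, 2, 6, 8, 1, 9, 4, 3, 7]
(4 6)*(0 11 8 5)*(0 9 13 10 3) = (0 11 8 5 9 13 10 3)(4 6) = [11, 1, 2, 0, 6, 9, 4, 7, 5, 13, 3, 8, 12, 10]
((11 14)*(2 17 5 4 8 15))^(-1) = ((2 17 5 4 8 15)(11 14))^(-1) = (2 15 8 4 5 17)(11 14)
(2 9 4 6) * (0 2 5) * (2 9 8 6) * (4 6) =[9, 1, 8, 3, 2, 0, 5, 7, 4, 6] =(0 9 6 5)(2 8 4)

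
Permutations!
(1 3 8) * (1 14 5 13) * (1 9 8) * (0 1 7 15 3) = (0 1)(3 7 15)(5 13 9 8 14) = [1, 0, 2, 7, 4, 13, 6, 15, 14, 8, 10, 11, 12, 9, 5, 3]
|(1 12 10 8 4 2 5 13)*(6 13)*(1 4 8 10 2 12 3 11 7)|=12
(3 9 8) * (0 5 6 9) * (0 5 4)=(0 4)(3 5 6 9 8)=[4, 1, 2, 5, 0, 6, 9, 7, 3, 8]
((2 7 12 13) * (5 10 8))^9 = (2 7 12 13)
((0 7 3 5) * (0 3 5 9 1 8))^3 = ((0 7 5 3 9 1 8))^3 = (0 3 8 5 1 7 9)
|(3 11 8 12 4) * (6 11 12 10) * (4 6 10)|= |(3 12 6 11 8 4)|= 6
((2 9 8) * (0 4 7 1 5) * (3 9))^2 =((0 4 7 1 5)(2 3 9 8))^2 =(0 7 5 4 1)(2 9)(3 8)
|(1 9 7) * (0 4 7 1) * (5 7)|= 4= |(0 4 5 7)(1 9)|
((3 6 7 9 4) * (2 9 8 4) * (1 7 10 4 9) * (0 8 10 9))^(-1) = ((0 8)(1 7 10 4 3 6 9 2))^(-1) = (0 8)(1 2 9 6 3 4 10 7)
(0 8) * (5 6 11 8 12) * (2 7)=[12, 1, 7, 3, 4, 6, 11, 2, 0, 9, 10, 8, 5]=(0 12 5 6 11 8)(2 7)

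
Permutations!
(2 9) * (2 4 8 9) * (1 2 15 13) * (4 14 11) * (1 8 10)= (1 2 15 13 8 9 14 11 4 10)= [0, 2, 15, 3, 10, 5, 6, 7, 9, 14, 1, 4, 12, 8, 11, 13]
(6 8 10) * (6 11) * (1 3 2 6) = (1 3 2 6 8 10 11) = [0, 3, 6, 2, 4, 5, 8, 7, 10, 9, 11, 1]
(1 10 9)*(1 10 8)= (1 8)(9 10)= [0, 8, 2, 3, 4, 5, 6, 7, 1, 10, 9]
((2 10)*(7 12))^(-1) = ((2 10)(7 12))^(-1) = (2 10)(7 12)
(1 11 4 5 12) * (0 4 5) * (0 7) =[4, 11, 2, 3, 7, 12, 6, 0, 8, 9, 10, 5, 1] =(0 4 7)(1 11 5 12)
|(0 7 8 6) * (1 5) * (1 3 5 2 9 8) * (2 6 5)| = 20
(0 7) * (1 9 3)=(0 7)(1 9 3)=[7, 9, 2, 1, 4, 5, 6, 0, 8, 3]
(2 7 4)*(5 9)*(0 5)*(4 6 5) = (0 4 2 7 6 5 9) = [4, 1, 7, 3, 2, 9, 5, 6, 8, 0]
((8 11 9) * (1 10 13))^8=(1 13 10)(8 9 11)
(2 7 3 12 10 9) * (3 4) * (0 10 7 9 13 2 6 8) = (0 10 13 2 9 6 8)(3 12 7 4) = [10, 1, 9, 12, 3, 5, 8, 4, 0, 6, 13, 11, 7, 2]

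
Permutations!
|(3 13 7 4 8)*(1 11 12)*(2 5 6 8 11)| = 11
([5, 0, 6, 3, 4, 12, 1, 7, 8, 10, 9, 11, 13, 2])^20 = [1, 6, 13, 3, 4, 0, 2, 7, 8, 9, 10, 11, 5, 12]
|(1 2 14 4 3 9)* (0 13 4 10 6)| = 10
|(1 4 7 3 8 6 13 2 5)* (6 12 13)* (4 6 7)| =|(1 6 7 3 8 12 13 2 5)| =9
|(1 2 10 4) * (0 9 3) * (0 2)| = 7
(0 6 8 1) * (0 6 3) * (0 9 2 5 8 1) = (0 3 9 2 5 8)(1 6) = [3, 6, 5, 9, 4, 8, 1, 7, 0, 2]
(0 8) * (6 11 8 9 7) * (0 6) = (0 9 7)(6 11 8) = [9, 1, 2, 3, 4, 5, 11, 0, 6, 7, 10, 8]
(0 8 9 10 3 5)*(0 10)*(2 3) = (0 8 9)(2 3 5 10) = [8, 1, 3, 5, 4, 10, 6, 7, 9, 0, 2]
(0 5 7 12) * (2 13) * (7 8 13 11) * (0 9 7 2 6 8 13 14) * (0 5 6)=[6, 1, 11, 3, 4, 13, 8, 12, 14, 7, 10, 2, 9, 0, 5]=(0 6 8 14 5 13)(2 11)(7 12 9)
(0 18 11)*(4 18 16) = (0 16 4 18 11) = [16, 1, 2, 3, 18, 5, 6, 7, 8, 9, 10, 0, 12, 13, 14, 15, 4, 17, 11]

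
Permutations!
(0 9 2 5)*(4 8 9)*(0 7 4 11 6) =(0 11 6)(2 5 7 4 8 9) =[11, 1, 5, 3, 8, 7, 0, 4, 9, 2, 10, 6]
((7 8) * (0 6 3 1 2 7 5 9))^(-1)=((0 6 3 1 2 7 8 5 9))^(-1)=(0 9 5 8 7 2 1 3 6)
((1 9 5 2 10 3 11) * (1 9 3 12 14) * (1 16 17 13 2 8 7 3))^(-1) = (2 13 17 16 14 12 10)(3 7 8 5 9 11)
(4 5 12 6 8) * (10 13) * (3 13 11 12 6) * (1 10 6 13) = [0, 10, 2, 1, 5, 13, 8, 7, 4, 9, 11, 12, 3, 6] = (1 10 11 12 3)(4 5 13 6 8)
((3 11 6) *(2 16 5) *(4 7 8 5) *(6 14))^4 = (2 8 4)(5 7 16)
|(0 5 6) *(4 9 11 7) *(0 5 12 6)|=4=|(0 12 6 5)(4 9 11 7)|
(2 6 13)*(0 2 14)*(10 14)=(0 2 6 13 10 14)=[2, 1, 6, 3, 4, 5, 13, 7, 8, 9, 14, 11, 12, 10, 0]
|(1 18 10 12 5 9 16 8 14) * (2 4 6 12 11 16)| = 42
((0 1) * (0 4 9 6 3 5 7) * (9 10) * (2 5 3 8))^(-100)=((0 1 4 10 9 6 8 2 5 7))^(-100)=(10)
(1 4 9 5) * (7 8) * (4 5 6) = (1 5)(4 9 6)(7 8) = [0, 5, 2, 3, 9, 1, 4, 8, 7, 6]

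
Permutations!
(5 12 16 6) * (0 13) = (0 13)(5 12 16 6) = [13, 1, 2, 3, 4, 12, 5, 7, 8, 9, 10, 11, 16, 0, 14, 15, 6]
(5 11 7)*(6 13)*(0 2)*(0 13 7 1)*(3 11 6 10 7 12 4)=(0 2 13 10 7 5 6 12 4 3 11 1)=[2, 0, 13, 11, 3, 6, 12, 5, 8, 9, 7, 1, 4, 10]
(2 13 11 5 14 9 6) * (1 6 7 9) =(1 6 2 13 11 5 14)(7 9) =[0, 6, 13, 3, 4, 14, 2, 9, 8, 7, 10, 5, 12, 11, 1]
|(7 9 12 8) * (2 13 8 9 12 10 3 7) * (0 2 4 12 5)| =|(0 2 13 8 4 12 9 10 3 7 5)| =11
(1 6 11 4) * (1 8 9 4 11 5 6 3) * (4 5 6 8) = (11)(1 3)(5 8 9) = [0, 3, 2, 1, 4, 8, 6, 7, 9, 5, 10, 11]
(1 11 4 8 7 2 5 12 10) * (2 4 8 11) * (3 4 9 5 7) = (1 2 7 9 5 12 10)(3 4 11 8) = [0, 2, 7, 4, 11, 12, 6, 9, 3, 5, 1, 8, 10]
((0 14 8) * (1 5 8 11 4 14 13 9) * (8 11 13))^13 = (0 8)(1 9 13 14 4 11 5)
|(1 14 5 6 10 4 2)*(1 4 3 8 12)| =8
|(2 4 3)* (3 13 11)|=|(2 4 13 11 3)|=5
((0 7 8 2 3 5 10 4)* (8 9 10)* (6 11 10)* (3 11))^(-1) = ((0 7 9 6 3 5 8 2 11 10 4))^(-1) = (0 4 10 11 2 8 5 3 6 9 7)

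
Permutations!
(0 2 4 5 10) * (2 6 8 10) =(0 6 8 10)(2 4 5) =[6, 1, 4, 3, 5, 2, 8, 7, 10, 9, 0]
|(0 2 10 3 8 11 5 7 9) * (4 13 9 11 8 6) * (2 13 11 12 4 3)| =30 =|(0 13 9)(2 10)(3 6)(4 11 5 7 12)|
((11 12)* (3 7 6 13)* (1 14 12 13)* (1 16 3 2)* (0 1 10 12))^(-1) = (0 14 1)(2 13 11 12 10)(3 16 6 7)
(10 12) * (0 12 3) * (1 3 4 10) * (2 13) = (0 12 1 3)(2 13)(4 10) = [12, 3, 13, 0, 10, 5, 6, 7, 8, 9, 4, 11, 1, 2]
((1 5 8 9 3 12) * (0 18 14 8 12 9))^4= (18)(1 5 12)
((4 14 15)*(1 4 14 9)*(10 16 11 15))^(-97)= ((1 4 9)(10 16 11 15 14))^(-97)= (1 9 4)(10 15 16 14 11)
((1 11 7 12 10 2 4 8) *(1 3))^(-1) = (1 3 8 4 2 10 12 7 11)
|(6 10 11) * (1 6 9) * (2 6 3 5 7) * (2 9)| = |(1 3 5 7 9)(2 6 10 11)| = 20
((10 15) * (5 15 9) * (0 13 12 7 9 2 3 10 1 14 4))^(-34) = ((0 13 12 7 9 5 15 1 14 4)(2 3 10))^(-34) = (0 15 12 14 9)(1 7 4 5 13)(2 10 3)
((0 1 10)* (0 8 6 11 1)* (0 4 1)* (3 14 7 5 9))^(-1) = (0 11 6 8 10 1 4)(3 9 5 7 14) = ((0 4 1 10 8 6 11)(3 14 7 5 9))^(-1)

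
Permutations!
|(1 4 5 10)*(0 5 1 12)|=|(0 5 10 12)(1 4)|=4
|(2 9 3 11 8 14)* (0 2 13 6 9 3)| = 9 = |(0 2 3 11 8 14 13 6 9)|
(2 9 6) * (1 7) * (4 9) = [0, 7, 4, 3, 9, 5, 2, 1, 8, 6] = (1 7)(2 4 9 6)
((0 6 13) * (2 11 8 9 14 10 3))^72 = (2 8 14 3 11 9 10)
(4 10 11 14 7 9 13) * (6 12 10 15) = (4 15 6 12 10 11 14 7 9 13) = [0, 1, 2, 3, 15, 5, 12, 9, 8, 13, 11, 14, 10, 4, 7, 6]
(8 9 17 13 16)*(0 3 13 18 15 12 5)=(0 3 13 16 8 9 17 18 15 12 5)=[3, 1, 2, 13, 4, 0, 6, 7, 9, 17, 10, 11, 5, 16, 14, 12, 8, 18, 15]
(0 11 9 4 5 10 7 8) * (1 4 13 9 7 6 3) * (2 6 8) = (0 11 7 2 6 3 1 4 5 10 8)(9 13) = [11, 4, 6, 1, 5, 10, 3, 2, 0, 13, 8, 7, 12, 9]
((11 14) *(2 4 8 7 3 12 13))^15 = (2 4 8 7 3 12 13)(11 14)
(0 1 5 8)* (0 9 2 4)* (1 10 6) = [10, 5, 4, 3, 0, 8, 1, 7, 9, 2, 6] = (0 10 6 1 5 8 9 2 4)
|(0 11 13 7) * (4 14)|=|(0 11 13 7)(4 14)|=4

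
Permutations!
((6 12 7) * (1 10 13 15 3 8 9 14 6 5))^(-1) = ((1 10 13 15 3 8 9 14 6 12 7 5))^(-1) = (1 5 7 12 6 14 9 8 3 15 13 10)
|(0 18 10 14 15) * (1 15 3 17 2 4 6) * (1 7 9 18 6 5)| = 14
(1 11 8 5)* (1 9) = (1 11 8 5 9) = [0, 11, 2, 3, 4, 9, 6, 7, 5, 1, 10, 8]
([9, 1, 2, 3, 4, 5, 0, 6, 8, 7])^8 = (9)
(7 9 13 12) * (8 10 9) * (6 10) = (6 10 9 13 12 7 8) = [0, 1, 2, 3, 4, 5, 10, 8, 6, 13, 9, 11, 7, 12]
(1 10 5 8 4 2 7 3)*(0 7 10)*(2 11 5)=(0 7 3 1)(2 10)(4 11 5 8)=[7, 0, 10, 1, 11, 8, 6, 3, 4, 9, 2, 5]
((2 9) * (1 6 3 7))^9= ((1 6 3 7)(2 9))^9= (1 6 3 7)(2 9)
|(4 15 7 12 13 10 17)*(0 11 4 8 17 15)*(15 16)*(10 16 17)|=15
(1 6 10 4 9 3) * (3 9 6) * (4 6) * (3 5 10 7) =(1 5 10 6 7 3) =[0, 5, 2, 1, 4, 10, 7, 3, 8, 9, 6]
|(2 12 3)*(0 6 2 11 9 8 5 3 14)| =|(0 6 2 12 14)(3 11 9 8 5)| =5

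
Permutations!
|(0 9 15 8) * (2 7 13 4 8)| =|(0 9 15 2 7 13 4 8)| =8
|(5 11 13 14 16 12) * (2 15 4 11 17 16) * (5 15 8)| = 11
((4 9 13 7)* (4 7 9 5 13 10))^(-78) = ((4 5 13 9 10))^(-78) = (4 13 10 5 9)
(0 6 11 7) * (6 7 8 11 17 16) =(0 7)(6 17 16)(8 11) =[7, 1, 2, 3, 4, 5, 17, 0, 11, 9, 10, 8, 12, 13, 14, 15, 6, 16]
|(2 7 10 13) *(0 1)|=4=|(0 1)(2 7 10 13)|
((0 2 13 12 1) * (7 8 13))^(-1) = ((0 2 7 8 13 12 1))^(-1) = (0 1 12 13 8 7 2)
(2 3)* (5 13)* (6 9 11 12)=[0, 1, 3, 2, 4, 13, 9, 7, 8, 11, 10, 12, 6, 5]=(2 3)(5 13)(6 9 11 12)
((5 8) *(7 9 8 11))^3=(5 9 11 8 7)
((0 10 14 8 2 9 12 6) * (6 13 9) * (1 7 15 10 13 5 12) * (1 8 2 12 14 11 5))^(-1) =((0 13 9 8 12 1 7 15 10 11 5 14 2 6))^(-1) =(0 6 2 14 5 11 10 15 7 1 12 8 9 13)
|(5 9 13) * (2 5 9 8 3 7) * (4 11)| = |(2 5 8 3 7)(4 11)(9 13)| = 10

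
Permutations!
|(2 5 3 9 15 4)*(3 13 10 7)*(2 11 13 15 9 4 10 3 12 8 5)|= |(3 4 11 13)(5 15 10 7 12 8)|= 12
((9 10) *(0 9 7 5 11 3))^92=(0 9 10 7 5 11 3)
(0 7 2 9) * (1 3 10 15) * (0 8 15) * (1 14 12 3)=(0 7 2 9 8 15 14 12 3 10)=[7, 1, 9, 10, 4, 5, 6, 2, 15, 8, 0, 11, 3, 13, 12, 14]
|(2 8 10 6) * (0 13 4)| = 12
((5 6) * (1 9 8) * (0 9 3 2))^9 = ((0 9 8 1 3 2)(5 6))^9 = (0 1)(2 8)(3 9)(5 6)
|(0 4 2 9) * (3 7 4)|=6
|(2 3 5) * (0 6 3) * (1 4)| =|(0 6 3 5 2)(1 4)| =10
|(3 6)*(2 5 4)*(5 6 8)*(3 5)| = 4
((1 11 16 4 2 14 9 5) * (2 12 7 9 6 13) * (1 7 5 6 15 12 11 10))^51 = (16)(1 10)(2 9 12)(5 14 6)(7 15 13)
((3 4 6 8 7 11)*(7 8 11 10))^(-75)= (3 4 6 11)(7 10)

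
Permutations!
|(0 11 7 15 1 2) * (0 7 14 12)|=4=|(0 11 14 12)(1 2 7 15)|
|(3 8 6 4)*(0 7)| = |(0 7)(3 8 6 4)| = 4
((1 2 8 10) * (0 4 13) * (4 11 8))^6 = (0 4 1 8)(2 10 11 13)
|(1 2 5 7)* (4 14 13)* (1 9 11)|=6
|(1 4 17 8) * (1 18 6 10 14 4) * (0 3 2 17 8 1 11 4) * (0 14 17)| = |(0 3 2)(1 11 4 8 18 6 10 17)| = 24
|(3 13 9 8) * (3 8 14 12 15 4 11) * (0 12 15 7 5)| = |(0 12 7 5)(3 13 9 14 15 4 11)| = 28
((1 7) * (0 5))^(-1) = (0 5)(1 7)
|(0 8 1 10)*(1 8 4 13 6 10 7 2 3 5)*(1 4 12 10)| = 24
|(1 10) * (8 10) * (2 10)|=4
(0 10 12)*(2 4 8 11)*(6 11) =(0 10 12)(2 4 8 6 11) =[10, 1, 4, 3, 8, 5, 11, 7, 6, 9, 12, 2, 0]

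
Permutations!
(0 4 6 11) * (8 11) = (0 4 6 8 11) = [4, 1, 2, 3, 6, 5, 8, 7, 11, 9, 10, 0]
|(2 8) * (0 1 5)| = |(0 1 5)(2 8)| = 6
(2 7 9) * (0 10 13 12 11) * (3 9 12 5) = (0 10 13 5 3 9 2 7 12 11) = [10, 1, 7, 9, 4, 3, 6, 12, 8, 2, 13, 0, 11, 5]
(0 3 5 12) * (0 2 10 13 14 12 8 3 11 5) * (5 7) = (0 11 7 5 8 3)(2 10 13 14 12) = [11, 1, 10, 0, 4, 8, 6, 5, 3, 9, 13, 7, 2, 14, 12]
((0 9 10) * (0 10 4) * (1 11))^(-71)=(0 9 4)(1 11)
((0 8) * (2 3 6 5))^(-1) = ((0 8)(2 3 6 5))^(-1) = (0 8)(2 5 6 3)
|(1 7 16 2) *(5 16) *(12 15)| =10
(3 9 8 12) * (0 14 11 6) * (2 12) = (0 14 11 6)(2 12 3 9 8) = [14, 1, 12, 9, 4, 5, 0, 7, 2, 8, 10, 6, 3, 13, 11]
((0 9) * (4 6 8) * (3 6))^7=(0 9)(3 4 8 6)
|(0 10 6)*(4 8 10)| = |(0 4 8 10 6)| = 5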